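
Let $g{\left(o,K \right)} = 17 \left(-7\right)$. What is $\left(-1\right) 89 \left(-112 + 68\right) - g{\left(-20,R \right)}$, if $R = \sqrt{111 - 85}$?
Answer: $4035$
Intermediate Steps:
$R = \sqrt{26} \approx 5.099$
$g{\left(o,K \right)} = -119$
$\left(-1\right) 89 \left(-112 + 68\right) - g{\left(-20,R \right)} = \left(-1\right) 89 \left(-112 + 68\right) - -119 = \left(-89\right) \left(-44\right) + 119 = 3916 + 119 = 4035$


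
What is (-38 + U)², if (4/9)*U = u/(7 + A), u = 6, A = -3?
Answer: 76729/64 ≈ 1198.9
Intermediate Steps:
U = 27/8 (U = 9*(6/(7 - 3))/4 = 9*(6/4)/4 = 9*((¼)*6)/4 = (9/4)*(3/2) = 27/8 ≈ 3.3750)
(-38 + U)² = (-38 + 27/8)² = (-277/8)² = 76729/64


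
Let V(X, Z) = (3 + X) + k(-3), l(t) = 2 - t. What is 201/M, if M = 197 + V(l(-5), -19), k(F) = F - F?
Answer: 67/69 ≈ 0.97101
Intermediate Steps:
k(F) = 0
V(X, Z) = 3 + X (V(X, Z) = (3 + X) + 0 = 3 + X)
M = 207 (M = 197 + (3 + (2 - 1*(-5))) = 197 + (3 + (2 + 5)) = 197 + (3 + 7) = 197 + 10 = 207)
201/M = 201/207 = 201*(1/207) = 67/69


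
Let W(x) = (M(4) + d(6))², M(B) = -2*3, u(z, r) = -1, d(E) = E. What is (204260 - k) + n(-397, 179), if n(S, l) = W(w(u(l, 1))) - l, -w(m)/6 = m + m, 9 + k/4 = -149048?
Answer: 800309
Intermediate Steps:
k = -596228 (k = -36 + 4*(-149048) = -36 - 596192 = -596228)
M(B) = -6
w(m) = -12*m (w(m) = -6*(m + m) = -12*m)
W(x) = 0 (W(x) = (-6 + 6)² = 0² = 0)
n(S, l) = -l (n(S, l) = 0 - l = -l)
(204260 - k) + n(-397, 179) = (204260 - 1*(-596228)) - 1*179 = (204260 + 596228) - 179 = 800488 - 179 = 800309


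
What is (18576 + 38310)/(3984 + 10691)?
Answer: 56886/14675 ≈ 3.8764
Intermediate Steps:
(18576 + 38310)/(3984 + 10691) = 56886/14675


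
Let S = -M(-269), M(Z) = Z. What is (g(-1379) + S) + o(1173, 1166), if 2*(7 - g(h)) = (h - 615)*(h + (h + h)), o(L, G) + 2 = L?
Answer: -4123142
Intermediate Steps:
o(L, G) = -2 + L
g(h) = 7 - 3*h*(-615 + h)/2 (g(h) = 7 - (h - 615)*(h + (h + h))/2 = 7 - (-615 + h)*(h + 2*h)/2 = 7 - (-615 + h)*3*h/2 = 7 - 3*h*(-615 + h)/2)
S = 269 (S = -1*(-269) = 269)
(g(-1379) + S) + o(1173, 1166) = ((7 - 3/2*(-1379)**2 + (1845/2)*(-1379)) + 269) + (-2 + 1173) = ((7 - 3/2*1901641 - 2544255/2) + 269) + 1171 = ((7 - 5704923/2 - 2544255/2) + 269) + 1171 = (-4124582 + 269) + 1171 = -4124313 + 1171 = -4123142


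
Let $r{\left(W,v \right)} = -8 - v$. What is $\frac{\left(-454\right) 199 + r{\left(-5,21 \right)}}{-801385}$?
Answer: $\frac{18075}{160277} \approx 0.11277$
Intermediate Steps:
$\frac{\left(-454\right) 199 + r{\left(-5,21 \right)}}{-801385} = \frac{\left(-454\right) 199 - 29}{-801385} = \left(-90346 - 29\right) \left(- \frac{1}{801385}\right) = \left(-90375\right) \left(- \frac{1}{801385}\right) = \frac{18075}{160277}$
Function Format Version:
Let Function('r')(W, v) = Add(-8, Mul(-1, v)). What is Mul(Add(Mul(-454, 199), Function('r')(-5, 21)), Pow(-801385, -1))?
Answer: Rational(18075, 160277) ≈ 0.11277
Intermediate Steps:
Mul(Add(Mul(-454, 199), Function('r')(-5, 21)), Pow(-801385, -1)) = Mul(Add(Mul(-454, 199), Add(-8, Mul(-1, 21))), Pow(-801385, -1)) = Mul(Add(-90346, Add(-8, -21)), Rational(-1, 801385)) = Mul(Add(-90346, -29), Rational(-1, 801385)) = Mul(-90375, Rational(-1, 801385)) = Rational(18075, 160277)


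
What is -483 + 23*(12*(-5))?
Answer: -1863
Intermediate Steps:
-483 + 23*(12*(-5)) = -483 + 23*(-60) = -483 - 1380 = -1863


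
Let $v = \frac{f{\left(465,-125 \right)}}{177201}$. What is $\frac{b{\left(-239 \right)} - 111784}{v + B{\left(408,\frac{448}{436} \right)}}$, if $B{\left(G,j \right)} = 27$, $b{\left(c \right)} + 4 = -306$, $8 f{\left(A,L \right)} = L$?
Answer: $- \frac{158905351152}{38275291} \approx -4151.6$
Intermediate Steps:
$f{\left(A,L \right)} = \frac{L}{8}$
$b{\left(c \right)} = -310$ ($b{\left(c \right)} = -4 - 306 = -310$)
$v = - \frac{125}{1417608}$ ($v = \frac{\frac{1}{8} \left(-125\right)}{177201} = \left(- \frac{125}{8}\right) \frac{1}{177201} = - \frac{125}{1417608} \approx -8.8177 \cdot 10^{-5}$)
$\frac{b{\left(-239 \right)} - 111784}{v + B{\left(408,\frac{448}{436} \right)}} = \frac{-310 - 111784}{- \frac{125}{1417608} + 27} = - \frac{112094}{\frac{38275291}{1417608}} = \left(-112094\right) \frac{1417608}{38275291} = - \frac{158905351152}{38275291}$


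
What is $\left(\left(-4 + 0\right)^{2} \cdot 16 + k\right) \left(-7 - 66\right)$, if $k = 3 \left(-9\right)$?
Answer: $-16717$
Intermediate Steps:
$k = -27$
$\left(\left(-4 + 0\right)^{2} \cdot 16 + k\right) \left(-7 - 66\right) = \left(\left(-4 + 0\right)^{2} \cdot 16 - 27\right) \left(-7 - 66\right) = \left(\left(-4\right)^{2} \cdot 16 - 27\right) \left(-7 - 66\right) = \left(16 \cdot 16 - 27\right) \left(-73\right) = \left(256 - 27\right) \left(-73\right) = 229 \left(-73\right) = -16717$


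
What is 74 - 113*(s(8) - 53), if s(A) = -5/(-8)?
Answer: 47939/8 ≈ 5992.4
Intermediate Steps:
s(A) = 5/8 (s(A) = -5*(-1/8) = 5/8)
74 - 113*(s(8) - 53) = 74 - 113*(5/8 - 53) = 74 - 113*(-419/8) = 74 + 47347/8 = 47939/8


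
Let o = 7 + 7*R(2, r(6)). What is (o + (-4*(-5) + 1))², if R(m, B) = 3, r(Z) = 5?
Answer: 2401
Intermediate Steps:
o = 28 (o = 7 + 7*3 = 7 + 21 = 28)
(o + (-4*(-5) + 1))² = (28 + (-4*(-5) + 1))² = (28 + (20 + 1))² = (28 + 21)² = 49² = 2401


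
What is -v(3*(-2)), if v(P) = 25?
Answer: -25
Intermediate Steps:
-v(3*(-2)) = -1*25 = -25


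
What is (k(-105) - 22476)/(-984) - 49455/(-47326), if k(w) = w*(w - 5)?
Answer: 47145633/3880732 ≈ 12.149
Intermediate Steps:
k(w) = w*(-5 + w)
(k(-105) - 22476)/(-984) - 49455/(-47326) = (-105*(-5 - 105) - 22476)/(-984) - 49455/(-47326) = (-105*(-110) - 22476)*(-1/984) - 49455*(-1/47326) = (11550 - 22476)*(-1/984) + 49455/47326 = -10926*(-1/984) + 49455/47326 = 1821/164 + 49455/47326 = 47145633/3880732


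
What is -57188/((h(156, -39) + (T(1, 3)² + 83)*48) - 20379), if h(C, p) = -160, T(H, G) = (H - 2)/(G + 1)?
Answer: 14297/4138 ≈ 3.4551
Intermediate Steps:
T(H, G) = (-2 + H)/(1 + G)
-57188/((h(156, -39) + (T(1, 3)² + 83)*48) - 20379) = -57188/((-160 + (((-2 + 1)/(1 + 3))² + 83)*48) - 20379) = -57188/((-160 + ((-1/4)² + 83)*48) - 20379) = -57188/((-160 + (((¼)*(-1))² + 83)*48) - 20379) = -57188/((-160 + ((-¼)² + 83)*48) - 20379) = -57188/((-160 + (1/16 + 83)*48) - 20379) = -57188/((-160 + (1329/16)*48) - 20379) = -57188/((-160 + 3987) - 20379) = -57188/(3827 - 20379) = -57188/(-16552) = -57188*(-1/16552) = 14297/4138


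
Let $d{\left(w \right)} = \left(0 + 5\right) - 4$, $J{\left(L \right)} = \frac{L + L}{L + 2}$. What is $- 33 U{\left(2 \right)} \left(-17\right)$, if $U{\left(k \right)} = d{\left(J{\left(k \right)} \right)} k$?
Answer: $1122$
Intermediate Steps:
$J{\left(L \right)} = \frac{2 L}{2 + L}$
$d{\left(w \right)} = 1$ ($d{\left(w \right)} = 5 - 4 = 1$)
$U{\left(k \right)} = k$ ($U{\left(k \right)} = 1 k = k$)
$- 33 U{\left(2 \right)} \left(-17\right) = \left(-33\right) 2 \left(-17\right) = \left(-66\right) \left(-17\right) = 1122$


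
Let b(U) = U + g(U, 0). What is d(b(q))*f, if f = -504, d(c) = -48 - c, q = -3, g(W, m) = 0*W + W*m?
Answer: 22680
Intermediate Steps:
g(W, m) = W*m (g(W, m) = 0 + W*m = W*m)
b(U) = U (b(U) = U + U*0 = U + 0 = U)
d(b(q))*f = (-48 - 1*(-3))*(-504) = (-48 + 3)*(-504) = -45*(-504) = 22680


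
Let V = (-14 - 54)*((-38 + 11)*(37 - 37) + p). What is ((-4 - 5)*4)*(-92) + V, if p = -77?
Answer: 8548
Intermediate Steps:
V = 5236 (V = (-14 - 54)*((-38 + 11)*(37 - 37) - 77) = -68*(-27*0 - 77) = -68*(0 - 77) = -68*(-77) = 5236)
((-4 - 5)*4)*(-92) + V = ((-4 - 5)*4)*(-92) + 5236 = -9*4*(-92) + 5236 = -36*(-92) + 5236 = 3312 + 5236 = 8548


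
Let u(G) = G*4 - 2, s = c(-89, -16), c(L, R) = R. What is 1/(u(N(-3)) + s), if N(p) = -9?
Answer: -1/54 ≈ -0.018519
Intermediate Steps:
s = -16
u(G) = -2 + 4*G (u(G) = 4*G - 2 = -2 + 4*G)
1/(u(N(-3)) + s) = 1/((-2 + 4*(-9)) - 16) = 1/((-2 - 36) - 16) = 1/(-38 - 16) = 1/(-54) = -1/54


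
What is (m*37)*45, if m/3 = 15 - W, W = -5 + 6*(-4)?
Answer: 219780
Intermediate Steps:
W = -29 (W = -5 - 24 = -29)
m = 132 (m = 3*(15 - 1*(-29)) = 3*(15 + 29) = 3*44 = 132)
(m*37)*45 = (132*37)*45 = 4884*45 = 219780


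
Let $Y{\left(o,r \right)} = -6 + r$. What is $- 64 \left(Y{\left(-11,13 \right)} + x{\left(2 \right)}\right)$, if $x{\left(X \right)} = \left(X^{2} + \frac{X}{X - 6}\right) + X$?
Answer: $-800$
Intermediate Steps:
$x{\left(X \right)} = X + X^{2} + \frac{X}{-6 + X}$ ($x{\left(X \right)} = \left(X^{2} + \frac{X}{-6 + X}\right) + X = X + X^{2} + \frac{X}{-6 + X}$)
$- 64 \left(Y{\left(-11,13 \right)} + x{\left(2 \right)}\right) = - 64 \left(\left(-6 + 13\right) + \frac{2 \left(-5 + 2^{2} - 10\right)}{-6 + 2}\right) = - 64 \left(7 + \frac{2 \left(-5 + 4 - 10\right)}{-4}\right) = - 64 \left(7 + 2 \left(- \frac{1}{4}\right) \left(-11\right)\right) = - 64 \left(7 + \frac{11}{2}\right) = \left(-64\right) \frac{25}{2} = -800$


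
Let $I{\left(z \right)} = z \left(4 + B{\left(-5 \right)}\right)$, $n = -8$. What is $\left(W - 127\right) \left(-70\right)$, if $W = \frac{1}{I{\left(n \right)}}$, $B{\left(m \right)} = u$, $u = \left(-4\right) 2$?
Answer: $\frac{142205}{16} \approx 8887.8$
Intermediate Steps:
$u = -8$
$B{\left(m \right)} = -8$
$I{\left(z \right)} = - 4 z$ ($I{\left(z \right)} = z \left(4 - 8\right) = z \left(-4\right) = - 4 z$)
$W = \frac{1}{32}$ ($W = \frac{1}{\left(-4\right) \left(-8\right)} = \frac{1}{32} \approx 0.03125$)
$\left(W - 127\right) \left(-70\right) = \left(\frac{1}{32} - 127\right) \left(-70\right) = \left(- \frac{4063}{32}\right) \left(-70\right) = \frac{142205}{16}$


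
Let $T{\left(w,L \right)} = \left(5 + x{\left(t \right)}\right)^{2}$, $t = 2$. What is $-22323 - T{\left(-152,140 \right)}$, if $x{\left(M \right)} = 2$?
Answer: $-22372$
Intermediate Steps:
$T{\left(w,L \right)} = 49$ ($T{\left(w,L \right)} = \left(5 + 2\right)^{2} = 7^{2} = 49$)
$-22323 - T{\left(-152,140 \right)} = -22323 - 49 = -22372$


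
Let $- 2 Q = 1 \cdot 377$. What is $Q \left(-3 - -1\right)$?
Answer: $377$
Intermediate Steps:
$Q = - \frac{377}{2}$ ($Q = - \frac{1 \cdot 377}{2} = \left(- \frac{1}{2}\right) 377 = - \frac{377}{2} \approx -188.5$)
$Q \left(-3 - -1\right) = - \frac{377 \left(-3 - -1\right)}{2} = - \frac{377 \left(-3 + 1\right)}{2} = \left(- \frac{377}{2}\right) \left(-2\right) = 377$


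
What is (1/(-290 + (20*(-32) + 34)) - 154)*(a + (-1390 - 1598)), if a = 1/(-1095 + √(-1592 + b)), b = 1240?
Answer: 494502304704435/1074641792 + 137985*I*√22/268660448 ≈ 4.6016e+5 + 0.002409*I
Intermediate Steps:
a = 1/(-1095 + 4*I*√22) (a = 1/(-1095 + √(-1592 + 1240)) = 1/(-1095 + √(-352)) = 1/(-1095 + 4*I*√22) ≈ -0.00091297 - 1.5643e-5*I)
(1/(-290 + (20*(-32) + 34)) - 154)*(a + (-1390 - 1598)) = (1/(-290 + (20*(-32) + 34)) - 154)*((-1095/1199377 - 4*I*√22/1199377) + (-1390 - 1598)) = (1/(-290 + (-640 + 34)) - 154)*((-1095/1199377 - 4*I*√22/1199377) - 2988) = (1/(-290 - 606) - 154)*(-3583739571/1199377 - 4*I*√22/1199377) = (1/(-896) - 154)*(-3583739571/1199377 - 4*I*√22/1199377) = (-1/896 - 154)*(-3583739571/1199377 - 4*I*√22/1199377) = -137985*(-3583739571/1199377 - 4*I*√22/1199377)/896 = 494502304704435/1074641792 + 137985*I*√22/268660448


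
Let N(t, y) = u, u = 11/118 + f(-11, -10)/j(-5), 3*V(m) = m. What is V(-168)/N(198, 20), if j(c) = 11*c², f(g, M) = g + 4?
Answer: -1817200/2199 ≈ -826.38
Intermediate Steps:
V(m) = m/3
f(g, M) = 4 + g
u = 2199/32450 (u = 11/118 + (4 - 11)/((11*(-5)²)) = 11*(1/118) - 7/(11*25) = 11/118 - 7/275 = 2199/32450 ≈ 0.067766)
N(t, y) = 2199/32450
V(-168)/N(198, 20) = ((⅓)*(-168))/(2199/32450) = -56*32450/2199 = -1817200/2199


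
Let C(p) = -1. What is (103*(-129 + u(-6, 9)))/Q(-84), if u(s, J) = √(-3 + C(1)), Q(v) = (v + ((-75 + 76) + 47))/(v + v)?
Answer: -62006 + 2884*I/3 ≈ -62006.0 + 961.33*I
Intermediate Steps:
Q(v) = (48 + v)/(2*v) (Q(v) = (v + (1 + 47))/((2*v)) = (v + 48)*(1/(2*v)) = (48 + v)*(1/(2*v)) = (48 + v)/(2*v))
u(s, J) = 2*I (u(s, J) = √(-3 - 1) = √(-4) = 2*I)
(103*(-129 + u(-6, 9)))/Q(-84) = (103*(-129 + 2*I))/(((½)*(48 - 84)/(-84))) = (-13287 + 206*I)/(((½)*(-1/84)*(-36))) = (-13287 + 206*I)/(3/14) = (-13287 + 206*I)*(14/3) = -62006 + 2884*I/3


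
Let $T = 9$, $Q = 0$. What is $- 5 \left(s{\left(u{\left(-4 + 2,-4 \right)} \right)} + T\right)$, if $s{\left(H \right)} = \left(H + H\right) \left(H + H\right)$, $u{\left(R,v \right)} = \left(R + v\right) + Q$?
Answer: $-765$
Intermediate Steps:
$u{\left(R,v \right)} = R + v$ ($u{\left(R,v \right)} = \left(R + v\right) + 0 = R + v$)
$s{\left(H \right)} = 4 H^{2}$ ($s{\left(H \right)} = 2 H 2 H = 4 H^{2}$)
$- 5 \left(s{\left(u{\left(-4 + 2,-4 \right)} \right)} + T\right) = - 5 \left(4 \left(\left(-4 + 2\right) - 4\right)^{2} + 9\right) = - 5 \left(4 \left(-2 - 4\right)^{2} + 9\right) = - 5 \left(4 \left(-6\right)^{2} + 9\right) = - 5 \left(4 \cdot 36 + 9\right) = - 5 \left(144 + 9\right) = \left(-5\right) 153 = -765$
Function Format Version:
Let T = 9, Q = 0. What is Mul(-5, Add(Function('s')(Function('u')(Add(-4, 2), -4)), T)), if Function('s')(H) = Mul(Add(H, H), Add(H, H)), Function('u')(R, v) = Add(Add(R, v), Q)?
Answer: -765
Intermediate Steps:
Function('u')(R, v) = Add(R, v) (Function('u')(R, v) = Add(Add(R, v), 0) = Add(R, v))
Function('s')(H) = Mul(4, Pow(H, 2)) (Function('s')(H) = Mul(Mul(2, H), Mul(2, H)) = Mul(4, Pow(H, 2)))
Mul(-5, Add(Function('s')(Function('u')(Add(-4, 2), -4)), T)) = Mul(-5, Add(Mul(4, Pow(Add(Add(-4, 2), -4), 2)), 9)) = Mul(-5, Add(Mul(4, Pow(Add(-2, -4), 2)), 9)) = Mul(-5, Add(Mul(4, Pow(-6, 2)), 9)) = Mul(-5, Add(Mul(4, 36), 9)) = Mul(-5, Add(144, 9)) = Mul(-5, 153) = -765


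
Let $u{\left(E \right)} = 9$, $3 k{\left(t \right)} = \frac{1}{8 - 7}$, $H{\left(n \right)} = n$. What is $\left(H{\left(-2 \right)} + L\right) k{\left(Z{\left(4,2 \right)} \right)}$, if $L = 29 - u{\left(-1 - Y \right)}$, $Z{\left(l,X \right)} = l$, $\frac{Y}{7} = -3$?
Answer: $6$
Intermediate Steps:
$Y = -21$ ($Y = 7 \left(-3\right) = -21$)
$k{\left(t \right)} = \frac{1}{3}$ ($k{\left(t \right)} = \frac{1}{3 \left(8 - 7\right)} = \frac{1}{3 \cdot 1} = \frac{1}{3} \cdot 1 = \frac{1}{3}$)
$L = 20$ ($L = 29 - 9 = 20$)
$\left(H{\left(-2 \right)} + L\right) k{\left(Z{\left(4,2 \right)} \right)} = \left(-2 + 20\right) \frac{1}{3} = 18 \cdot \frac{1}{3} = 6$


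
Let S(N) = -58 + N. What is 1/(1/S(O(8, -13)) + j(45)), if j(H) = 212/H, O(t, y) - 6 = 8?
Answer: 1980/9283 ≈ 0.21329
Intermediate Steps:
O(t, y) = 14 (O(t, y) = 6 + 8 = 14)
1/(1/S(O(8, -13)) + j(45)) = 1/(1/(-58 + 14) + 212/45) = 1/(1/(-44) + 212*(1/45)) = 1/(-1/44 + 212/45) = 1/(9283/1980) = 1980/9283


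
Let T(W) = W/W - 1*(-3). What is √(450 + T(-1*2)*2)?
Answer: √458 ≈ 21.401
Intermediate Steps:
T(W) = 4 (T(W) = 1 + 3 = 4)
√(450 + T(-1*2)*2) = √(450 + 4*2) = √(450 + 8) = √458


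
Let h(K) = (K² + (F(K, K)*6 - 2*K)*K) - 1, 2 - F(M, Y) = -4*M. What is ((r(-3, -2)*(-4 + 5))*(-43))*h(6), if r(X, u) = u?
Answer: 77314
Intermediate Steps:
F(M, Y) = 2 + 4*M (F(M, Y) = 2 - (-4)*M = 2 + 4*M)
h(K) = -1 + K² + K*(12 + 22*K) (h(K) = (K² + ((2 + 4*K)*6 - 2*K)*K) - 1 = (K² + ((12 + 24*K) - 2*K)*K) - 1 = (K² + (12 + 22*K)*K) - 1 = (K² + K*(12 + 22*K)) - 1 = -1 + K² + K*(12 + 22*K))
((r(-3, -2)*(-4 + 5))*(-43))*h(6) = (-2*(-4 + 5)*(-43))*(-1 + 12*6 + 23*6²) = (-2*1*(-43))*(-1 + 72 + 23*36) = (-2*(-43))*(-1 + 72 + 828) = 86*899 = 77314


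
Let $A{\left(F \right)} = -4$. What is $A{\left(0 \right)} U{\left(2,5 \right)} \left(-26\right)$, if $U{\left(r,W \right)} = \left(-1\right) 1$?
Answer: $-104$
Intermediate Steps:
$U{\left(r,W \right)} = -1$
$A{\left(0 \right)} U{\left(2,5 \right)} \left(-26\right) = \left(-4\right) \left(-1\right) \left(-26\right) = 4 \left(-26\right) = -104$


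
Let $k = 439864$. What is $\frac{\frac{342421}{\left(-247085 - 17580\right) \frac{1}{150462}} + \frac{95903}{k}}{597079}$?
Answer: $- \frac{22662361055316233}{69509910431159240} \approx -0.32603$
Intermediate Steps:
$\frac{\frac{342421}{\left(-247085 - 17580\right) \frac{1}{150462}} + \frac{95903}{k}}{597079} = \frac{\frac{342421}{\left(-247085 - 17580\right) \frac{1}{150462}} + \frac{95903}{439864}}{597079} = \left(\frac{342421}{\left(-264665\right) \frac{1}{150462}} + 95903 \cdot \frac{1}{439864}\right) \frac{1}{597079} = \left(\frac{342421}{- \frac{264665}{150462}} + \frac{95903}{439864}\right) \frac{1}{597079} = \left(342421 \left(- \frac{150462}{264665}\right) + \frac{95903}{439864}\right) \frac{1}{597079} = \left(- \frac{51521348502}{264665} + \frac{95903}{439864}\right) \frac{1}{597079} = \left(- \frac{22662361055316233}{116416605560}\right) \frac{1}{597079} = - \frac{22662361055316233}{69509910431159240}$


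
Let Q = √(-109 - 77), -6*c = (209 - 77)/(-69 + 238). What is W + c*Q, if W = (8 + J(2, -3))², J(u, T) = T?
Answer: 25 - 22*I*√186/169 ≈ 25.0 - 1.7754*I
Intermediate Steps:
c = -22/169 (c = -(209 - 77)/(6*(-69 + 238)) = -22/169 ≈ -0.13018)
W = 25 (W = (8 - 3)² = 5² = 25)
Q = I*√186 (Q = √(-186) = I*√186 ≈ 13.638*I)
W + c*Q = 25 - 22*I*√186/169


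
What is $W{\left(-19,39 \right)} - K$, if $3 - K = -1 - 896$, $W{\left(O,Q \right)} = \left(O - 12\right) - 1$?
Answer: $-932$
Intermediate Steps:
$W{\left(O,Q \right)} = -13 + O$ ($W{\left(O,Q \right)} = \left(-12 + O\right) - 1 = -13 + O$)
$K = 900$ ($K = 3 - \left(-1 - 896\right) = 3 - -897 = 3 + 897 = 900$)
$W{\left(-19,39 \right)} - K = \left(-13 - 19\right) - 900 = -32 - 900 = -932$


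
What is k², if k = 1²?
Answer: 1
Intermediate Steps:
k = 1
k² = 1² = 1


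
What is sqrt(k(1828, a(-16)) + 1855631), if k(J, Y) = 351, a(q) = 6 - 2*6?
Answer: sqrt(1855982) ≈ 1362.3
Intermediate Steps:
a(q) = -6 (a(q) = 6 - 12 = -6)
sqrt(k(1828, a(-16)) + 1855631) = sqrt(351 + 1855631) = sqrt(1855982)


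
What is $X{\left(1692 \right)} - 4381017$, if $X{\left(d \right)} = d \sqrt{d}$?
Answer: $-4381017 + 10152 \sqrt{47} \approx -4.3114 \cdot 10^{6}$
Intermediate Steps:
$X{\left(d \right)} = d^{\frac{3}{2}}$
$X{\left(1692 \right)} - 4381017 = 1692^{\frac{3}{2}} - 4381017 = 10152 \sqrt{47} - 4381017 = -4381017 + 10152 \sqrt{47}$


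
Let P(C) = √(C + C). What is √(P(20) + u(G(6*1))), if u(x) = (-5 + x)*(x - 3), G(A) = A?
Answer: √(3 + 2*√10) ≈ 3.0536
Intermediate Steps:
u(x) = (-5 + x)*(-3 + x)
P(C) = √2*√C (P(C) = √(2*C) = √2*√C)
√(P(20) + u(G(6*1))) = √(√2*√20 + (15 + (6*1)² - 48)) = √(√2*(2*√5) + (15 + 6² - 8*6)) = √(2*√10 + (15 + 36 - 48)) = √(2*√10 + 3) = √(3 + 2*√10)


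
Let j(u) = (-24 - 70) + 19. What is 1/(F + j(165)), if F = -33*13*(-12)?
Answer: 1/5073 ≈ 0.00019712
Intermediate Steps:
F = 5148 (F = -429*(-12) = 5148)
j(u) = -75 (j(u) = -94 + 19 = -75)
1/(F + j(165)) = 1/(5148 - 75) = 1/5073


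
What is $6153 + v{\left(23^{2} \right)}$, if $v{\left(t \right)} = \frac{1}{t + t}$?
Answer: $\frac{6509875}{1058} \approx 6153.0$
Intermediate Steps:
$v{\left(t \right)} = \frac{1}{2 t}$
$6153 + v{\left(23^{2} \right)} = 6153 + \frac{1}{2 \cdot 23^{2}} = 6153 + \frac{1}{2 \cdot 529} = 6153 + \frac{1}{2} \cdot \frac{1}{529} = 6153 + \frac{1}{1058} = \frac{6509875}{1058}$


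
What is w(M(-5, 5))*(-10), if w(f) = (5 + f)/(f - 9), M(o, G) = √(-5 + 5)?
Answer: 50/9 ≈ 5.5556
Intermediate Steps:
M(o, G) = 0 (M(o, G) = √0 = 0)
w(f) = (5 + f)/(-9 + f)
w(M(-5, 5))*(-10) = ((5 + 0)/(-9 + 0))*(-10) = (5/(-9))*(-10) = -⅑*5*(-10) = -5/9*(-10) = 50/9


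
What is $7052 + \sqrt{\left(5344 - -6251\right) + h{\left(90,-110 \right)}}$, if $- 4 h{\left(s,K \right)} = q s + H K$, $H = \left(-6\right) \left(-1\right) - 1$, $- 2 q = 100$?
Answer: $7052 + \frac{\sqrt{51430}}{2} \approx 7165.4$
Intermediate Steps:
$q = -50$ ($q = \left(- \frac{1}{2}\right) 100 = -50$)
$H = 5$ ($H = 6 - 1 = 5$)
$h{\left(s,K \right)} = - \frac{5 K}{4} + \frac{25 s}{2}$ ($h{\left(s,K \right)} = - \frac{- 50 s + 5 K}{4} = - \frac{5 K}{4} + \frac{25 s}{2}$)
$7052 + \sqrt{\left(5344 - -6251\right) + h{\left(90,-110 \right)}} = 7052 + \sqrt{\left(5344 - -6251\right) + \left(\left(- \frac{5}{4}\right) \left(-110\right) + \frac{25}{2} \cdot 90\right)} = 7052 + \sqrt{\left(5344 + 6251\right) + \left(\frac{275}{2} + 1125\right)} = 7052 + \sqrt{11595 + \frac{2525}{2}} = 7052 + \sqrt{\frac{25715}{2}} = 7052 + \frac{\sqrt{51430}}{2}$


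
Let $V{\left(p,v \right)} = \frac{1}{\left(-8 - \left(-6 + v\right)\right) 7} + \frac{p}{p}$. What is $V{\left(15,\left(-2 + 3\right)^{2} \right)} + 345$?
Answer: $\frac{7265}{21} \approx 345.95$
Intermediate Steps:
$V{\left(p,v \right)} = 1 + \frac{1}{7 \left(-2 - v\right)}$ ($V{\left(p,v \right)} = \frac{1}{-2 - v} \frac{1}{7} + 1 = \frac{1}{7 \left(-2 - v\right)} + 1 = 1 + \frac{1}{7 \left(-2 - v\right)}$)
$V{\left(15,\left(-2 + 3\right)^{2} \right)} + 345 = \frac{\frac{13}{7} + \left(-2 + 3\right)^{2}}{2 + \left(-2 + 3\right)^{2}} + 345 = \frac{\frac{13}{7} + 1^{2}}{2 + 1^{2}} + 345 = \frac{\frac{13}{7} + 1}{2 + 1} + 345 = \frac{1}{3} \cdot \frac{20}{7} + 345 = \frac{20}{21} + 345 = \frac{7265}{21}$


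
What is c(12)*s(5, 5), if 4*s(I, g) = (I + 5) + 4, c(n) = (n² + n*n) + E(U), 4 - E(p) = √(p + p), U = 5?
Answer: 1022 - 7*√10/2 ≈ 1010.9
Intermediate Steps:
E(p) = 4 - √2*√p (E(p) = 4 - √(p + p) = 4 - √(2*p) = 4 - √2*√p)
c(n) = 4 - √10 + 2*n² (c(n) = (n² + n*n) + (4 - √2*√5) = (n² + n²) + (4 - √10) = 2*n² + (4 - √10) = 4 - √10 + 2*n²)
s(I, g) = 9/4 + I/4 (s(I, g) = ((I + 5) + 4)/4 = ((5 + I) + 4)/4 = (9 + I)/4 = 9/4 + I/4)
c(12)*s(5, 5) = (4 - √10 + 2*12²)*(9/4 + (¼)*5) = (4 - √10 + 2*144)*(9/4 + 5/4) = (4 - √10 + 288)*(7/2) = (292 - √10)*(7/2) = 1022 - 7*√10/2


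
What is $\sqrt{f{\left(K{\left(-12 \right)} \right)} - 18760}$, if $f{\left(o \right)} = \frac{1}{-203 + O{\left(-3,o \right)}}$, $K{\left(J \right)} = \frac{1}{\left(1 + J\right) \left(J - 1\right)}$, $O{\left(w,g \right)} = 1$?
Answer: $\frac{i \sqrt{765483242}}{202} \approx 136.97 i$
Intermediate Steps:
$K{\left(J \right)} = \frac{1}{\left(1 + J\right) \left(-1 + J\right)}$
$f{\left(o \right)} = - \frac{1}{202}$ ($f{\left(o \right)} = \frac{1}{-203 + 1} = \frac{1}{-202} = - \frac{1}{202}$)
$\sqrt{f{\left(K{\left(-12 \right)} \right)} - 18760} = \sqrt{- \frac{1}{202} - 18760} = \sqrt{- \frac{3789521}{202}} = \frac{i \sqrt{765483242}}{202}$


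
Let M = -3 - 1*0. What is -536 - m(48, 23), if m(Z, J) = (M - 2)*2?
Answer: -526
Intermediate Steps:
M = -3 (M = -3 + 0 = -3)
m(Z, J) = -10 (m(Z, J) = (-3 - 2)*2 = -5*2 = -10)
-536 - m(48, 23) = -536 - 1*(-10) = -536 + 10 = -526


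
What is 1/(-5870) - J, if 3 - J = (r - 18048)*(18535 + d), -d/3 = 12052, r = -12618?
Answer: 3171945972209/5870 ≈ 5.4037e+8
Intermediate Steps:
d = -36156 (d = -3*12052 = -36156)
J = -540365583 (J = 3 - (-12618 - 18048)*(18535 - 36156) = 3 - (-30666)*(-17621) = 3 - 1*540365586 = 3 - 540365586 = -540365583)
1/(-5870) - J = 1/(-5870) - 1*(-540365583) = -1/5870 + 540365583 = 3171945972209/5870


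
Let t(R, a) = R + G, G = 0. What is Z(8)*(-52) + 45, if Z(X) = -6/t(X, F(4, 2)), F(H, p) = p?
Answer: 84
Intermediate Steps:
t(R, a) = R (t(R, a) = R + 0 = R)
Z(X) = -6/X
Z(8)*(-52) + 45 = -6/8*(-52) + 45 = -6*⅛*(-52) + 45 = -¾*(-52) + 45 = 39 + 45 = 84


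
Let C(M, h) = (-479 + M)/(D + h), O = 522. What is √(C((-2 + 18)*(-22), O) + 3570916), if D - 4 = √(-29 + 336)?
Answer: √(1878300985 + 3570916*√307)/√(526 + √307) ≈ 1889.7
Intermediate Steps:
D = 4 + √307 (D = 4 + √(-29 + 336) = 4 + √307 ≈ 21.521)
C(M, h) = (-479 + M)/(4 + h + √307) (C(M, h) = (-479 + M)/((4 + √307) + h) = (-479 + M)/(4 + h + √307))
√(C((-2 + 18)*(-22), O) + 3570916) = √((-479 + (-2 + 18)*(-22))/(4 + 522 + √307) + 3570916) = √((-479 + 16*(-22))/(526 + √307) + 3570916) = √((-479 - 352)/(526 + √307) + 3570916) = √(-831/(526 + √307) + 3570916) = √(3570916 - 831/(526 + √307))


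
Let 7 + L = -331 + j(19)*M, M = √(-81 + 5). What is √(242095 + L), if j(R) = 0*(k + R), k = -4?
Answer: √241757 ≈ 491.69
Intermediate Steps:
j(R) = 0 (j(R) = 0*(-4 + R) = 0)
M = 2*I*√19 (M = √(-76) = 2*I*√19 ≈ 8.7178*I)
L = -338 (L = -7 + (-331 + 0*(2*I*√19)) = -7 + (-331 + 0) = -7 - 331 = -338)
√(242095 + L) = √(242095 - 338) = √241757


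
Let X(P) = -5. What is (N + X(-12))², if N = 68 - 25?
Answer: 1444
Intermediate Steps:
N = 43
(N + X(-12))² = (43 - 5)² = 38² = 1444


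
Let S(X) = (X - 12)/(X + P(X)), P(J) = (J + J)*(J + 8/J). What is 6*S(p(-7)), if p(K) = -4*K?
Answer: 24/403 ≈ 0.059553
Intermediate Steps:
P(J) = 2*J*(J + 8/J) (P(J) = (2*J)*(J + 8/J) = 2*J*(J + 8/J))
S(X) = (-12 + X)/(16 + X + 2*X**2) (S(X) = (X - 12)/(X + (16 + 2*X**2)) = (-12 + X)/(16 + X + 2*X**2))
6*S(p(-7)) = 6*((-12 - 4*(-7))/(16 - 4*(-7) + 2*(-4*(-7))**2)) = 6*((-12 + 28)/(16 + 28 + 2*28**2)) = 6*(16/(16 + 28 + 2*784)) = 6*(16/(16 + 28 + 1568)) = 6*(16/1612) = 6*((1/1612)*16) = 6*(4/403) = 24/403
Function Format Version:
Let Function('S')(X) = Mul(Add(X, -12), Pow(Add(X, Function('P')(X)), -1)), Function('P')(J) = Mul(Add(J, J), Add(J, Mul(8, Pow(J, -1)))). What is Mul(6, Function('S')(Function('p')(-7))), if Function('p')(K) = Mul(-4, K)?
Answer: Rational(24, 403) ≈ 0.059553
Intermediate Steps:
Function('P')(J) = Mul(2, J, Add(J, Mul(8, Pow(J, -1)))) (Function('P')(J) = Mul(Mul(2, J), Add(J, Mul(8, Pow(J, -1)))) = Mul(2, J, Add(J, Mul(8, Pow(J, -1)))))
Function('S')(X) = Mul(Pow(Add(16, X, Mul(2, Pow(X, 2))), -1), Add(-12, X)) (Function('S')(X) = Mul(Add(X, -12), Pow(Add(X, Add(16, Mul(2, Pow(X, 2)))), -1)) = Mul(Add(-12, X), Pow(Add(16, X, Mul(2, Pow(X, 2))), -1)) = Mul(Pow(Add(16, X, Mul(2, Pow(X, 2))), -1), Add(-12, X)))
Mul(6, Function('S')(Function('p')(-7))) = Mul(6, Mul(Pow(Add(16, Mul(-4, -7), Mul(2, Pow(Mul(-4, -7), 2))), -1), Add(-12, Mul(-4, -7)))) = Mul(6, Mul(Pow(Add(16, 28, Mul(2, Pow(28, 2))), -1), Add(-12, 28))) = Mul(6, Mul(Pow(Add(16, 28, Mul(2, 784)), -1), 16)) = Mul(6, Mul(Pow(Add(16, 28, 1568), -1), 16)) = Mul(6, Mul(Pow(1612, -1), 16)) = Mul(6, Mul(Rational(1, 1612), 16)) = Mul(6, Rational(4, 403)) = Rational(24, 403)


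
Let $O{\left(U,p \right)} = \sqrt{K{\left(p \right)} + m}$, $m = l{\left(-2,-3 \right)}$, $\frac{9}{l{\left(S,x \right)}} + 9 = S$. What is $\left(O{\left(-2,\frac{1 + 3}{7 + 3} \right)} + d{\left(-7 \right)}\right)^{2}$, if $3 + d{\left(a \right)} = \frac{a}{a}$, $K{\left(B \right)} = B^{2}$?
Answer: $\frac{\left(110 - i \sqrt{1991}\right)^{2}}{3025} \approx 3.3418 - 3.2451 i$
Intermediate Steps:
$l{\left(S,x \right)} = \frac{9}{-9 + S}$
$m = - \frac{9}{11}$ ($m = \frac{9}{-9 - 2} = \frac{9}{-11} = 9 \left(- \frac{1}{11}\right) = - \frac{9}{11} \approx -0.81818$)
$O{\left(U,p \right)} = \sqrt{- \frac{9}{11} + p^{2}}$ ($O{\left(U,p \right)} = \sqrt{p^{2} - \frac{9}{11}} = \sqrt{- \frac{9}{11} + p^{2}}$)
$d{\left(a \right)} = -2$ ($d{\left(a \right)} = -3 + \frac{a}{a} = -3 + 1 = -2$)
$\left(O{\left(-2,\frac{1 + 3}{7 + 3} \right)} + d{\left(-7 \right)}\right)^{2} = \left(\frac{\sqrt{-99 + 121 \left(\frac{1 + 3}{7 + 3}\right)^{2}}}{11} - 2\right)^{2} = \left(\frac{\sqrt{-99 + 121 \left(\frac{4}{10}\right)^{2}}}{11} - 2\right)^{2} = \left(\frac{\sqrt{-99 + 121 \left(4 \cdot \frac{1}{10}\right)^{2}}}{11} - 2\right)^{2} = \left(\frac{\sqrt{-99 + 121 \left(\frac{2}{5}\right)^{2}}}{11} - 2\right)^{2} = \left(\frac{\sqrt{-99 + 121 \cdot \frac{4}{25}}}{11} - 2\right)^{2} = \left(\frac{\sqrt{-99 + \frac{484}{25}}}{11} - 2\right)^{2} = \left(\frac{\sqrt{- \frac{1991}{25}}}{11} - 2\right)^{2} = \left(\frac{\frac{1}{5} i \sqrt{1991}}{11} - 2\right)^{2} = \left(\frac{i \sqrt{1991}}{55} - 2\right)^{2} = \left(-2 + \frac{i \sqrt{1991}}{55}\right)^{2}$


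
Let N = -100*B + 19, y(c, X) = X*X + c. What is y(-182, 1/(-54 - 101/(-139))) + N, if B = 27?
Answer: -156989794254/54834025 ≈ -2863.0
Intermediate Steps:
y(c, X) = c + X² (y(c, X) = X² + c = c + X²)
N = -2681 (N = -100*27 + 19 = -2700 + 19 = -2681)
y(-182, 1/(-54 - 101/(-139))) + N = (-182 + (1/(-54 - 101/(-139)))²) - 2681 = (-182 + (1/(-54 - 101*(-1/139)))²) - 2681 = (-182 + (1/(-54 + 101/139))²) - 2681 = (-182 + (1/(-7405/139))²) - 2681 = (-182 + (-139/7405)²) - 2681 = (-182 + 19321/54834025) - 2681 = -9979773229/54834025 - 2681 = -156989794254/54834025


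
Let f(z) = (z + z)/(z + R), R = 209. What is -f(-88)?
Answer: 16/11 ≈ 1.4545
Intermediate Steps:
f(z) = 2*z/(209 + z) (f(z) = (z + z)/(z + 209) = (2*z)/(209 + z) = 2*z/(209 + z))
-f(-88) = -2*(-88)/(209 - 88) = -2*(-88)/121 = -1*(-16/11) = 16/11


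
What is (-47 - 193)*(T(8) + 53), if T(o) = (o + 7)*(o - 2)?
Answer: -34320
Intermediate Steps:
T(o) = (-2 + o)*(7 + o) (T(o) = (7 + o)*(-2 + o) = (-2 + o)*(7 + o))
(-47 - 193)*(T(8) + 53) = (-47 - 193)*((-14 + 8**2 + 5*8) + 53) = -240*((-14 + 64 + 40) + 53) = -240*(90 + 53) = -240*143 = -34320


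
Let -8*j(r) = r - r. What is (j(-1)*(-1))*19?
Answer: 0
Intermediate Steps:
j(r) = 0 (j(r) = -(r - r)/8 = -1/8*0 = 0)
(j(-1)*(-1))*19 = (0*(-1))*19 = 0*19 = 0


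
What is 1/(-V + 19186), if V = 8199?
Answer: 1/10987 ≈ 9.1017e-5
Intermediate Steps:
1/(-V + 19186) = 1/(-1*8199 + 19186) = 1/(-8199 + 19186) = 1/10987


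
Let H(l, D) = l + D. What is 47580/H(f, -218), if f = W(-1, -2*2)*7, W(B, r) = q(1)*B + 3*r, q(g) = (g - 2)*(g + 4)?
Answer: -15860/89 ≈ -178.20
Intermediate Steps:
q(g) = (-2 + g)*(4 + g)
W(B, r) = -5*B + 3*r (W(B, r) = (-8 + 1² + 2*1)*B + 3*r = (-8 + 1 + 2)*B + 3*r = -5*B + 3*r)
f = -49 (f = (-5*(-1) + 3*(-2*2))*7 = (5 + 3*(-4))*7 = (5 - 12)*7 = -7*7 = -49)
H(l, D) = D + l
47580/H(f, -218) = 47580/(-218 - 49) = 47580/(-267) = 47580*(-1/267) = -15860/89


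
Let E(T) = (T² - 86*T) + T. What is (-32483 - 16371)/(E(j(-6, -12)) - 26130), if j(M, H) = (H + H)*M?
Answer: 24427/8817 ≈ 2.7704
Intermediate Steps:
j(M, H) = 2*H*M (j(M, H) = (2*H)*M = 2*H*M)
E(T) = T² - 85*T
(-32483 - 16371)/(E(j(-6, -12)) - 26130) = (-32483 - 16371)/((2*(-12)*(-6))*(-85 + 2*(-12)*(-6)) - 26130) = -48854/(144*(-85 + 144) - 26130) = -48854/(144*59 - 26130) = -48854/(8496 - 26130) = -48854/(-17634) = -48854*(-1/17634) = 24427/8817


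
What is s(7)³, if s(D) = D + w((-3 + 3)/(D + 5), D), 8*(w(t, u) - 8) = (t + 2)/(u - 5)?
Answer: 1771561/512 ≈ 3460.1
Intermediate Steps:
w(t, u) = 8 + (2 + t)/(8*(-5 + u)) (w(t, u) = 8 + ((t + 2)/(u - 5))/8 = 8 + ((2 + t)/(-5 + u))/8 = 8 + (2 + t)/(8*(-5 + u)))
s(D) = D + (-318 + 64*D)/(8*(-5 + D)) (s(D) = D + (-318 + (-3 + 3)/(D + 5) + 64*D)/(8*(-5 + D)) = D + (-318 + 0/(5 + D) + 64*D)/(8*(-5 + D)) = D + (-318 + 0 + 64*D)/(8*(-5 + D)) = D + (-318 + 64*D)/(8*(-5 + D)))
s(7)³ = ((-159/4 + 7² + 3*7)/(-5 + 7))³ = ((-159/4 + 49 + 21)/2)³ = ((½)*(121/4))³ = (121/8)³ = 1771561/512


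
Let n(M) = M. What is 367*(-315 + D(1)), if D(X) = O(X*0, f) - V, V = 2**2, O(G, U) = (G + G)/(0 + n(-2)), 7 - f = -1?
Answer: -117073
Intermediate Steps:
f = 8 (f = 7 - 1*(-1) = 7 + 1 = 8)
O(G, U) = -G (O(G, U) = (G + G)/(0 - 2) = (2*G)/(-2) = (2*G)*(-1/2) = -G)
V = 4
D(X) = -4 (D(X) = -X*0 - 1*4 = -1*0 - 4 = 0 - 4 = -4)
367*(-315 + D(1)) = 367*(-315 - 4) = 367*(-319) = -117073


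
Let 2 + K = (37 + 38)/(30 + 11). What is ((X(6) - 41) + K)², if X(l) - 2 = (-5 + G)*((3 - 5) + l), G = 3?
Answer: 3740356/1681 ≈ 2225.1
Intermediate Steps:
K = -7/41 (K = -2 + (37 + 38)/(30 + 11) = -2 + 75/41 = -7/41 ≈ -0.17073)
X(l) = 6 - 2*l (X(l) = 2 + (-5 + 3)*((3 - 5) + l) = 2 - 2*(-2 + l) = 2 + (4 - 2*l) = 6 - 2*l)
((X(6) - 41) + K)² = (((6 - 2*6) - 41) - 7/41)² = (((6 - 12) - 41) - 7/41)² = ((-6 - 41) - 7/41)² = (-47 - 7/41)² = (-1934/41)² = 3740356/1681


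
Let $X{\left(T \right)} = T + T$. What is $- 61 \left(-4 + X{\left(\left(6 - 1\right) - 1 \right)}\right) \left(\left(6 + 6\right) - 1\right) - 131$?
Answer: $-2815$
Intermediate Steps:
$X{\left(T \right)} = 2 T$
$- 61 \left(-4 + X{\left(\left(6 - 1\right) - 1 \right)}\right) \left(\left(6 + 6\right) - 1\right) - 131 = - 61 \left(-4 + 2 \left(\left(6 - 1\right) - 1\right)\right) \left(\left(6 + 6\right) - 1\right) - 131 = - 61 \left(-4 + 2 \left(5 - 1\right)\right) \left(12 - 1\right) - 131 = - 61 \left(-4 + 2 \cdot 4\right) 11 - 131 = - 61 \left(-4 + 8\right) 11 - 131 = - 61 \cdot 4 \cdot 11 - 131 = \left(-61\right) 44 - 131 = -2684 - 131 = -2815$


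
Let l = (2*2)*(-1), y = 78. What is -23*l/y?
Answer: 46/39 ≈ 1.1795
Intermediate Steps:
l = -4 (l = 4*(-1) = -4)
-23*l/y = -(-92)/78 = -23*(-2/39) = 46/39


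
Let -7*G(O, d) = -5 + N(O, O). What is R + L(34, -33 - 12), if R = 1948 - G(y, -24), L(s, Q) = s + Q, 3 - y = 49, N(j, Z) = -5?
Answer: 13549/7 ≈ 1935.6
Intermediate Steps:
y = -46 (y = 3 - 1*49 = 3 - 49 = -46)
L(s, Q) = Q + s
G(O, d) = 10/7 (G(O, d) = -(-5 - 5)/7 = -1/7*(-10) = 10/7)
R = 13626/7 (R = 1948 - 1*10/7 = 1948 - 10/7 = 13626/7 ≈ 1946.6)
R + L(34, -33 - 12) = 13626/7 + ((-33 - 12) + 34) = 13626/7 + (-45 + 34) = 13626/7 - 11 = 13549/7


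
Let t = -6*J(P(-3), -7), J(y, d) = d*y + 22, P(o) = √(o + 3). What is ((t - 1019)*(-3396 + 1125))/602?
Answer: 2613921/602 ≈ 4342.1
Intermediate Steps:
P(o) = √(3 + o)
J(y, d) = 22 + d*y
t = -132 (t = -6*(22 - 7*√(3 - 3)) = -6*(22 - 7*√0) = -6*(22 - 7*0) = -6*(22 + 0) = -6*22 = -132)
((t - 1019)*(-3396 + 1125))/602 = ((-132 - 1019)*(-3396 + 1125))/602 = -1151*(-2271)*(1/602) = 2613921*(1/602) = 2613921/602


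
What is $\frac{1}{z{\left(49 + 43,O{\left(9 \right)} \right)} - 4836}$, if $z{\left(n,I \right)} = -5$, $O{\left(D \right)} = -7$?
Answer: $- \frac{1}{4841} \approx -0.00020657$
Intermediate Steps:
$\frac{1}{z{\left(49 + 43,O{\left(9 \right)} \right)} - 4836} = \frac{1}{-5 - 4836} = \frac{1}{-4841} = - \frac{1}{4841}$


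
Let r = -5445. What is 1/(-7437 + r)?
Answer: -1/12882 ≈ -7.7628e-5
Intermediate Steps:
1/(-7437 + r) = 1/(-7437 - 5445) = 1/(-12882) = -1/12882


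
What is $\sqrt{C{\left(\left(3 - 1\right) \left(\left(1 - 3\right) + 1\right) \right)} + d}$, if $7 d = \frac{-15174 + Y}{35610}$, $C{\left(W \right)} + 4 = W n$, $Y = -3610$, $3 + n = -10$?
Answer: $\frac{\sqrt{340574859030}}{124635} \approx 4.6824$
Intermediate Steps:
$n = -13$ ($n = -3 - 10 = -13$)
$C{\left(W \right)} = -4 - 13 W$ ($C{\left(W \right)} = -4 + W \left(-13\right) = -4 - 13 W$)
$d = - \frac{9392}{124635}$ ($d = \frac{\left(-15174 - 3610\right) \frac{1}{35610}}{7} = \frac{\left(-18784\right) \frac{1}{35610}}{7} = \frac{1}{7} \left(- \frac{9392}{17805}\right) = - \frac{9392}{124635} \approx -0.075356$)
$\sqrt{C{\left(\left(3 - 1\right) \left(\left(1 - 3\right) + 1\right) \right)} + d} = \sqrt{\left(-4 - 13 \left(3 - 1\right) \left(\left(1 - 3\right) + 1\right)\right) - \frac{9392}{124635}} = \sqrt{\left(-4 - 13 \cdot 2 \left(-2 + 1\right)\right) - \frac{9392}{124635}} = \sqrt{\left(-4 - 13 \cdot 2 \left(-1\right)\right) - \frac{9392}{124635}} = \sqrt{\left(-4 - -26\right) - \frac{9392}{124635}} = \sqrt{\left(-4 + 26\right) - \frac{9392}{124635}} = \sqrt{22 - \frac{9392}{124635}} = \sqrt{\frac{2732578}{124635}} = \frac{\sqrt{340574859030}}{124635}$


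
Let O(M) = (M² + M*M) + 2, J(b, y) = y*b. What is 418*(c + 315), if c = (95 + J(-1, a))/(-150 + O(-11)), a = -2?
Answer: 6208763/47 ≈ 1.3210e+5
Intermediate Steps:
J(b, y) = b*y
O(M) = 2 + 2*M² (O(M) = (M² + M²) + 2 = 2*M² + 2 = 2 + 2*M²)
c = 97/94 (c = (95 - 1*(-2))/(-150 + (2 + 2*(-11)²)) = (95 + 2)/(-150 + (2 + 2*121)) = 97/(-150 + (2 + 242)) = 97/(-150 + 244) = 97/94 ≈ 1.0319)
418*(c + 315) = 418*(97/94 + 315) = 418*(29707/94) = 6208763/47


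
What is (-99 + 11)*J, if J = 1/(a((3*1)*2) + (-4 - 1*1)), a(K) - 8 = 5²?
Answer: -22/7 ≈ -3.1429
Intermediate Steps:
a(K) = 33 (a(K) = 8 + 5² = 8 + 25 = 33)
J = 1/28 (J = 1/(33 + (-4 - 1*1)) = 1/(33 + (-4 - 1)) = 1/(33 - 5) = 1/28 ≈ 0.035714)
(-99 + 11)*J = (-99 + 11)*(1/28) = -88*1/28 = -22/7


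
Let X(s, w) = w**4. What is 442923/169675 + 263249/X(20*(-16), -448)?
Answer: 2548844471899949/976409224806400 ≈ 2.6104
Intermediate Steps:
442923/169675 + 263249/X(20*(-16), -448) = 442923/169675 + 263249/((-448)**4) = 442923*(1/169675) + 263249/40282095616 = 442923/169675 + 263249*(1/40282095616) = 442923/169675 + 37607/5754585088 = 2548844471899949/976409224806400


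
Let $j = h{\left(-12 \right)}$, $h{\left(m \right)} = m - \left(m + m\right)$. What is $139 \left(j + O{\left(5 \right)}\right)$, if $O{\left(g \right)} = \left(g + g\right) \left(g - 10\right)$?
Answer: $-5282$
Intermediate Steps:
$O{\left(g \right)} = 2 g \left(-10 + g\right)$
$h{\left(m \right)} = - m$ ($h{\left(m \right)} = m - 2 m = - m$)
$j = 12$ ($j = \left(-1\right) \left(-12\right) = 12$)
$139 \left(j + O{\left(5 \right)}\right) = 139 \left(12 + 2 \cdot 5 \left(-10 + 5\right)\right) = 139 \left(12 + 2 \cdot 5 \left(-5\right)\right) = 139 \left(12 - 50\right) = 139 \left(-38\right) = -5282$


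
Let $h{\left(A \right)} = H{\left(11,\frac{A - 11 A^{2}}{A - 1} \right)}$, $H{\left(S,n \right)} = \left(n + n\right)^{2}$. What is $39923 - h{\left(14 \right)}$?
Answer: $- \frac{11605669}{169} \approx -68673.0$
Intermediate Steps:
$H{\left(S,n \right)} = 4 n^{2}$ ($H{\left(S,n \right)} = \left(2 n\right)^{2} = 4 n^{2}$)
$h{\left(A \right)} = \frac{4 \left(A - 11 A^{2}\right)^{2}}{\left(-1 + A\right)^{2}}$ ($h{\left(A \right)} = 4 \left(\frac{A - 11 A^{2}}{A - 1}\right)^{2} = 4 \left(\frac{A - 11 A^{2}}{-1 + A}\right)^{2} = 4 \frac{\left(A - 11 A^{2}\right)^{2}}{\left(-1 + A\right)^{2}} = \frac{4 \left(A - 11 A^{2}\right)^{2}}{\left(-1 + A\right)^{2}}$)
$39923 - h{\left(14 \right)} = 39923 - \frac{4 \cdot 14^{2} \left(-1 + 11 \cdot 14\right)^{2}}{\left(-1 + 14\right)^{2}} = 39923 - 4 \cdot 196 \cdot \frac{1}{169} \left(-1 + 154\right)^{2} = 39923 - 4 \cdot 196 \cdot \frac{1}{169} \cdot 153^{2} = 39923 - 4 \cdot 196 \cdot \frac{1}{169} \cdot 23409 = 39923 - \frac{18352656}{169} = - \frac{11605669}{169}$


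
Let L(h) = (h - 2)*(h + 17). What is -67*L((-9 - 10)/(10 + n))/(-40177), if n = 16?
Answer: -2012211/27159652 ≈ -0.074088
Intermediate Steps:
L(h) = (-2 + h)*(17 + h)
-67*L((-9 - 10)/(10 + n))/(-40177) = -67*(-34 + ((-9 - 10)/(10 + 16))² + 15*((-9 - 10)/(10 + 16)))/(-40177) = -67*(-34 + (-19/26)² + 15*(-19/26))*(-1/40177) = -67*(-34 + 361/676 - 285/26)*(-1/40177) = -67*(-30033/676)*(-1/40177) = (2012211/676)*(-1/40177) = -2012211/27159652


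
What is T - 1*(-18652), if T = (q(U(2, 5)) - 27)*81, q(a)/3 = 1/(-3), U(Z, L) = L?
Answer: 16384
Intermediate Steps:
q(a) = -1 (q(a) = 3/(-3) = 3*(-1/3) = -1)
T = -2268 (T = (-1 - 27)*81 = -28*81 = -2268)
T - 1*(-18652) = -2268 - 1*(-18652) = -2268 + 18652 = 16384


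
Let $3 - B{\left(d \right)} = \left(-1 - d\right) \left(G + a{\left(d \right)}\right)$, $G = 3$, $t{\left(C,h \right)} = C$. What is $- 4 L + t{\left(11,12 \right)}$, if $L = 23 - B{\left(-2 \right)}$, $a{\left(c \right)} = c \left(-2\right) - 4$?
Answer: $-81$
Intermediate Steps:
$a{\left(c \right)} = -4 - 2 c$ ($a{\left(c \right)} = - 2 c - 4 = -4 - 2 c$)
$B{\left(d \right)} = 3 - \left(-1 - d\right) \left(-1 - 2 d\right)$ ($B{\left(d \right)} = 3 - \left(-1 - d\right) \left(3 - \left(4 + 2 d\right)\right) = 3 - \left(-1 - d\right) \left(-1 - 2 d\right)$)
$L = 23$ ($L = 23 - \left(2 - 2 - - 4 \left(2 - 2\right)\right) = 23 - \left(2 - 2 - \left(-4\right) 0\right) = 23 - \left(2 - 2 + 0\right) = 23 - 0 = 23 + 0 = 23$)
$- 4 L + t{\left(11,12 \right)} = \left(-4\right) 23 + 11 = -92 + 11 = -81$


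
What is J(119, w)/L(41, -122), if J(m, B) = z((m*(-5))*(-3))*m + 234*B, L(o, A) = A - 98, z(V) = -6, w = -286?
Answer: 33819/110 ≈ 307.45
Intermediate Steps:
L(o, A) = -98 + A
J(m, B) = -6*m + 234*B
J(119, w)/L(41, -122) = (-6*119 + 234*(-286))/(-98 - 122) = (-714 - 66924)/(-220) = -67638*(-1/220) = 33819/110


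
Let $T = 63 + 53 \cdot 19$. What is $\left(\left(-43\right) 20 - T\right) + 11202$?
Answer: $9272$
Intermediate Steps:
$T = 1070$ ($T = 63 + 1007 = 1070$)
$\left(\left(-43\right) 20 - T\right) + 11202 = \left(\left(-43\right) 20 - 1070\right) + 11202 = \left(-860 - 1070\right) + 11202 = -1930 + 11202 = 9272$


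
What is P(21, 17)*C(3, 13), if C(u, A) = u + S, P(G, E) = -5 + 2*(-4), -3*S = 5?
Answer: -52/3 ≈ -17.333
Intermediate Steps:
S = -5/3 (S = -1/3*5 = -5/3 ≈ -1.6667)
P(G, E) = -13 (P(G, E) = -5 - 8 = -13)
C(u, A) = -5/3 + u (C(u, A) = u - 5/3 = -5/3 + u)
P(21, 17)*C(3, 13) = -13*(-5/3 + 3) = -13*4/3 = -52/3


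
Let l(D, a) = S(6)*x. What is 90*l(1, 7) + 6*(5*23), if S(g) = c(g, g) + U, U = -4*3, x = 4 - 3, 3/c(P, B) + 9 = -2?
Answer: -4560/11 ≈ -414.55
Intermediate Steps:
c(P, B) = -3/11 (c(P, B) = 3/(-9 - 2) = 3/(-11) = 3*(-1/11) = -3/11)
x = 1
U = -12
S(g) = -135/11 (S(g) = -3/11 - 12 = -135/11)
l(D, a) = -135/11 (l(D, a) = -135/11*1 = -135/11)
90*l(1, 7) + 6*(5*23) = 90*(-135/11) + 6*(5*23) = -12150/11 + 6*115 = -12150/11 + 690 = -4560/11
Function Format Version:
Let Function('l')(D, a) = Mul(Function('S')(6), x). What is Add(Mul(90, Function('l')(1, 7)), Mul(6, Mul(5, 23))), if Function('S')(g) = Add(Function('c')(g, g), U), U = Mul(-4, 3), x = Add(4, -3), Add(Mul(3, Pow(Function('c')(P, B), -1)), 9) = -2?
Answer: Rational(-4560, 11) ≈ -414.55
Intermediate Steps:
Function('c')(P, B) = Rational(-3, 11) (Function('c')(P, B) = Mul(3, Pow(Add(-9, -2), -1)) = Mul(3, Pow(-11, -1)) = Mul(3, Rational(-1, 11)) = Rational(-3, 11))
x = 1
U = -12
Function('S')(g) = Rational(-135, 11) (Function('S')(g) = Add(Rational(-3, 11), -12) = Rational(-135, 11))
Function('l')(D, a) = Rational(-135, 11) (Function('l')(D, a) = Mul(Rational(-135, 11), 1) = Rational(-135, 11))
Add(Mul(90, Function('l')(1, 7)), Mul(6, Mul(5, 23))) = Add(Mul(90, Rational(-135, 11)), Mul(6, Mul(5, 23))) = Add(Rational(-12150, 11), Mul(6, 115)) = Add(Rational(-12150, 11), 690) = Rational(-4560, 11)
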